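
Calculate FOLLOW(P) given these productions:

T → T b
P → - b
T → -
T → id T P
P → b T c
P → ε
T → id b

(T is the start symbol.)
{ $, '-', 'b', 'c' }

In T → id T P: P is at the end, add FOLLOW(T)

The FOLLOW sets referred to above (computed the same way, to a fixed point):
  FOLLOW(T) = { $, '-', 'b', 'c' }

Taking the union: FOLLOW(P) = { $, '-', 'b', 'c' }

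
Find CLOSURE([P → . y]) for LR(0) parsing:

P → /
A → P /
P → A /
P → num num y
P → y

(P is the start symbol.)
To compute CLOSURE, for each item [A → α.Bβ] where B is a non-terminal, add [B → .γ] for all productions B → γ; repeat for the newly added items until nothing changes.

Start with: [P → . y]
The dot precedes the terminal y, so nothing is added.

CLOSURE = { [P → . y] }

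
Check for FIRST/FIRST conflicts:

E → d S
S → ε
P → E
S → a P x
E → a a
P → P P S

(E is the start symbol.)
A FIRST/FIRST conflict occurs when two productions N → α and N → β for the same non-terminal have FIRST(α) ∩ FIRST(β) ≠ ∅ (with ε ∈ FIRST of a nullable right-hand side, so two nullable alternatives also conflict).

FIRST sets of the non-terminals at (or reachable through a nullable prefix from) the front of some alternative:
  FIRST(E) = { 'a', 'd' }
  FIRST(P) = { 'a', 'd' }

Productions for E:
  E → d S: FIRST = { 'd' }
  E → a a: FIRST = { 'a' }
Productions for S:
  S → ε: FIRST = { ε }
  S → a P x: FIRST = { 'a' }
Productions for P:
  P → E: FIRST = { 'a', 'd' }
  P → P P S: FIRST = { 'a', 'd' }

Conflict for P: P → E and P → P P S
  Overlap: { 'a', 'd' }

Answer: Yes. P → E / P → P P S on { 'a', 'd' }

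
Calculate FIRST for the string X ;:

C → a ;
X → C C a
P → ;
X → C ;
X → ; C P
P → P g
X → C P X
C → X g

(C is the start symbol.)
{ ';', 'a' }

FIRST sets of the non-terminals involved (from the grammar, by fixed-point iteration):
  FIRST(X) = { ';', 'a' }

To compute FIRST(X ;), process the symbols left to right:
Symbol X is a non-terminal. Add FIRST(X) \ {ε} = { ';', 'a' }
X is not nullable (ε ∉ FIRST(X)), so stop here.
FIRST(X ;) = { ';', 'a' }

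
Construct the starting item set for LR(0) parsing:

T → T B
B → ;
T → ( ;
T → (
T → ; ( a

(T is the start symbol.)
First, augment the grammar with T' → T
I₀ = CLOSURE({ [T' → . T] }):
  [T' → . T] has the dot before T: add [T → . T B], [T → . ( ;], [T → . (], [T → . ; ( a]
No further items can be added.

I₀ = { [T → . ( ;], [T → . (], [T → . ; ( a], [T → . T B], [T' → . T] }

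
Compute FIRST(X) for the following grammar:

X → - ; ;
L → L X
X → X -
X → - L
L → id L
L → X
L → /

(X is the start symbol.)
{ '-' }

From X → - ; ;:
  - '-' is a terminal: add '-' and stop
From X → X -:
  - X is the symbol being defined: contributes nothing new
    X is not nullable, so stop
From X → - L:
  - '-' is a terminal: add '-' and stop

Collecting: FIRST(X) = { '-' }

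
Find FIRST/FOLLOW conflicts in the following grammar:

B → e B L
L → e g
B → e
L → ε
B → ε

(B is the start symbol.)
Nullable non-terminals: B, L.

B: nullable alternative(s) B → ε; FOLLOW(B) = { $, 'e' }
  B → e B L: FIRST \ {ε} = { 'e' } — overlaps FOLLOW(B) on { 'e' }: CONFLICT
  B → e: FIRST \ {ε} = { 'e' } — overlaps FOLLOW(B) on { 'e' }: CONFLICT
  B → ε: FIRST \ {ε} = { } — this is the only nullable alternative, skip

L: nullable alternative(s) L → ε; FOLLOW(L) = { $, 'e' }
  L → e g: FIRST \ {ε} = { 'e' } — overlaps FOLLOW(L) on { 'e' }: CONFLICT
  L → ε: FIRST \ {ε} = { } — this is the only nullable alternative, skip

So the grammar has 3 FIRST/FOLLOW conflicts (marked CONFLICT above).

Answer: Yes. B → e B L with FOLLOW(B) on { 'e' }; B → e with FOLLOW(B) on { 'e' }; L → e g with FOLLOW(L) on { 'e' }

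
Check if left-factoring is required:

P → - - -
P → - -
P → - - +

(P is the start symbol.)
Yes, P has productions with common prefix '- -'

Left-factoring is needed when two productions for the same non-terminal
share a common prefix on the right-hand side.

Productions for P:
  P → - - -
  P → - -
  P → - - +

Found common prefix '- -' in productions for P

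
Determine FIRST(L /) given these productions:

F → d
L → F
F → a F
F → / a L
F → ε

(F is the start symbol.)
{ '/', 'a', 'd' }

FIRST sets of the non-terminals involved (from the grammar, by fixed-point iteration):
  FIRST(L) = { '/', 'a', 'd', ε }

To compute FIRST(L /), process the symbols left to right:
Symbol L is a non-terminal. Add FIRST(L) \ {ε} = { '/', 'a', 'd' }
L is nullable (ε ∈ FIRST(L)), continue to the next symbol.
Symbol / is a terminal. Add '/' and stop.
FIRST(L /) = { '/', 'a', 'd' }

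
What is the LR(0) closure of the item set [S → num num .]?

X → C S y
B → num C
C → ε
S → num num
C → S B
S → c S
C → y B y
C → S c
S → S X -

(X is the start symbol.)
To compute CLOSURE, for each item [A → α.Bβ] where B is a non-terminal, add [B → .γ] for all productions B → γ; repeat for the newly added items until nothing changes.

Start with: [S → num num .]
The dot is at the end, so nothing is added.

CLOSURE = { [S → num num .] }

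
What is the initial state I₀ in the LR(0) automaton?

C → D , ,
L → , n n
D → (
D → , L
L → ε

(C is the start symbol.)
{ [C → . D , ,], [C' → . C], [D → . (], [D → . , L] }

First, augment the grammar with C' → C
I₀ = CLOSURE({ [C' → . C] }):
  [C' → . C] has the dot before C: add [C → . D , ,]
  [C → . D , ,] has the dot before D: add [D → . (], [D → . , L]
No further items can be added.

I₀ = { [C → . D , ,], [C' → . C], [D → . (], [D → . , L] }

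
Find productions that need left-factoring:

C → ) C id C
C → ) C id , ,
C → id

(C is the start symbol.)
Yes, C has productions with common prefix ') C id'

Left-factoring is needed when two productions for the same non-terminal
share a common prefix on the right-hand side.

Productions for C:
  C → ) C id C
  C → ) C id , ,
  C → id

Found common prefix ') C id' in productions for C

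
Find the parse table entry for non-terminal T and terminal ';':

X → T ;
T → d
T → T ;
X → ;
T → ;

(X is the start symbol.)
To find M[T, ';'], we find productions for T where ';' is in the predict set (PREDICT(N → α) = (FIRST(α) \ {ε}) ∪ (FOLLOW(N) if α ⇒* ε)).

Relevant sets:
  FIRST(T) = { ';', 'd' }

T → d: PREDICT = { 'd' }
T → T ;: PREDICT = { ';', 'd' }
  ';' is in predict set, so this production goes in M[T, ';']
T → ;: PREDICT = { ';' }
  ';' is in predict set, so this production goes in M[T, ';']

M[T, ';'] = T → T ;, T → ;  (a multiply-defined cell — the grammar is not LL(1))

Answer: T → T ;, T → ;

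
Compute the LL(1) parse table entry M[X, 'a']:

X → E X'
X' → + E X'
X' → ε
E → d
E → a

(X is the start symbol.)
To find M[X, 'a'], we find productions for X where 'a' is in the predict set (PREDICT(N → α) = (FIRST(α) \ {ε}) ∪ (FOLLOW(N) if α ⇒* ε)).

Relevant sets:
  FIRST(E) = { 'a', 'd' }

X → E X': PREDICT = { 'a', 'd' }
  'a' is in predict set, so this production goes in M[X, 'a']

M[X, 'a'] = X → E X'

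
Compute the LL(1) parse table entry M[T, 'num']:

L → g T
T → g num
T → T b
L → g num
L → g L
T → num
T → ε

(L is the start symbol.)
To find M[T, 'num'], we find productions for T where 'num' is in the predict set (PREDICT(N → α) = (FIRST(α) \ {ε}) ∪ (FOLLOW(N) if α ⇒* ε)).

Relevant sets:
  FIRST(T) = { 'b', 'g', 'num', ε }
  FOLLOW(T) = { $, 'b' }

T → g num: PREDICT = { 'g' }
T → T b: PREDICT = { 'b', 'g', 'num' }
  'num' is in predict set, so this production goes in M[T, 'num']
T → num: PREDICT = { 'num' }
  'num' is in predict set, so this production goes in M[T, 'num']
T → ε: PREDICT = { $, 'b' }

M[T, 'num'] = T → T b, T → num  (a multiply-defined cell — the grammar is not LL(1))

Answer: T → T b, T → num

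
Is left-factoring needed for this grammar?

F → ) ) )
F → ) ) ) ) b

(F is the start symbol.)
Left-factoring is needed when two productions for the same non-terminal
share a common prefix on the right-hand side.

Productions for F:
  F → ) ) )
  F → ) ) ) ) b

Found common prefix ') ) )' in productions for F

Answer: Yes, F has productions with common prefix ') ) )'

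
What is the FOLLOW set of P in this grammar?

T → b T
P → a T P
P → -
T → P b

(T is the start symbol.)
{ 'b' }

In P → a T P: P is at the end; this adds FOLLOW(P) to itself — nothing new
In T → P b: P is followed by b, add FIRST(b) \ {ε} = { 'b' }

Taking the union: FOLLOW(P) = { 'b' }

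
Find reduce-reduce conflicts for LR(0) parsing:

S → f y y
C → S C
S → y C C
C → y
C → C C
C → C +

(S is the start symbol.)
Yes — I10: [C → C C .] vs [S → y C C .]

A reduce-reduce conflict occurs when an LR(0) state has two complete items [A → α .] and [B → β .] — both call for a reduction, and with no lookahead the parser cannot choose between them.

Augment with S' → S and build the canonical LR(0) collection (I0 = CLOSURE({[S' → . S]}), then GOTO on every symbol after a dot until no new states appear). It has 13 states:
  I0: { [S → . f y y], [S → . y C C], [S' → . S] }  — shift
  I1: { [S' → S .] }  — accept
  I2: { [S → f . y y] }  — shift
  I3: { [C → . C +], [C → . C C], [C → . S C], [C → . y], [S → . f y y], [S → . y C C], [S → y . C C] }  — shift
  I4: { [C → . C +], [C → . C C], [C → . S C], [C → . y], [C → C . +], [C → C . C], [S → . f y y], [S → . y C C], [S → y C . C] }  — shift
  I5: { [C → . C +], [C → . C C], [C → . S C], [C → . y], [C → S . C], [S → . f y y], [S → . y C C] }  — shift
  I6: { [C → . C +], [C → . C C], [C → . S C], [C → . y], [C → y .], [S → . f y y], [S → . y C C], [S → y . C C] }  — shift, reduce
  I7: { [C → . C +], [C → . C C], [C → . S C], [C → . y], [C → C . +], [C → C . C], [C → S C .], [S → . f y y], [S → . y C C] }  — shift, reduce
  I8: { [C → C + .] }  — reduce
  I9: { [C → . C +], [C → . C C], [C → . S C], [C → . y], [C → C . +], [C → C . C], [C → C C .], [S → . f y y], [S → . y C C] }  — shift, reduce
  I10: { [C → . C +], [C → . C C], [C → . S C], [C → . y], [C → C . +], [C → C . C], [C → C C .], [S → . f y y], [S → . y C C], [S → y C C .] }  — shift, 2 reduces
  I11: { [S → f y . y] }  — shift
  I12: { [S → f y y .] }  — reduce

I10 contains complete items [C → C C .], [S → y C C .] — reduce-reduce conflict.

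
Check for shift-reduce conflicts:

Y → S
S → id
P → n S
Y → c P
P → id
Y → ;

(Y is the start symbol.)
No shift-reduce conflicts

Augment with Y' → Y and build the canonical LR(0) collection (I0 = CLOSURE({[Y' → . Y]}), then GOTO on every symbol after a dot until no new states appear). It has 10 states:
  I0: { [S → . id], [Y → . ;], [Y → . S], [Y → . c P], [Y' → . Y] }  — shift
  I1: { [Y → ; .] }  — reduce
  I2: { [Y → S .] }  — reduce
  I3: { [Y' → Y .] }  — accept
  I4: { [P → . id], [P → . n S], [Y → c . P] }  — shift
  I5: { [S → id .] }  — reduce
  I6: { [Y → c P .] }  — reduce
  I7: { [P → id .] }  — reduce
  I8: { [P → n . S], [S → . id] }  — shift
  I9: { [P → n S .] }  — reduce

No state contains both a complete item and a shift item.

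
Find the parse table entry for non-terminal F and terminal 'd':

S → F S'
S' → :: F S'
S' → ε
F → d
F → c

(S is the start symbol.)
F → d

To find M[F, 'd'], we find productions for F where 'd' is in the predict set (PREDICT(N → α) = (FIRST(α) \ {ε}) ∪ (FOLLOW(N) if α ⇒* ε)).

F → d: PREDICT = { 'd' }
  'd' is in predict set, so this production goes in M[F, 'd']
F → c: PREDICT = { 'c' }

M[F, 'd'] = F → d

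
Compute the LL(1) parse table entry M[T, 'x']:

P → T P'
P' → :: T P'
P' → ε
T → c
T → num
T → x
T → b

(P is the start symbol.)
To find M[T, 'x'], we find productions for T where 'x' is in the predict set (PREDICT(N → α) = (FIRST(α) \ {ε}) ∪ (FOLLOW(N) if α ⇒* ε)).

T → c: PREDICT = { 'c' }
T → num: PREDICT = { 'num' }
T → x: PREDICT = { 'x' }
  'x' is in predict set, so this production goes in M[T, 'x']
T → b: PREDICT = { 'b' }

M[T, 'x'] = T → x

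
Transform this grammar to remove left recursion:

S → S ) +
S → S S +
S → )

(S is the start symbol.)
S is directly left-recursive. The standard transformation for
  A → A α₁ | ... | A α_m | β₁ | ... | β_n
is
  A  → β₁ A' | ... | β_n A'
  A' → α₁ A' | ... | α_m A' | ε

S → ) becomes S → ) S'
S → S ) + becomes S' → ) + S'
S → S S + becomes S' → S + S'
Add S' → ε

Resulting grammar:
S → ) S'
S' → ) + S'
S' → S + S'
S' → ε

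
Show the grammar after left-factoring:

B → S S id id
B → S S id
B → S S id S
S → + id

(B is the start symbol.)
B → S S id B'
B' → id
B' → ε
B' → S
S → + id

Left-factoring transforms A → αβ₁ | αβ₂ into A → αA' and A' → β₁ | β₂
(α is the longest common prefix among the alternatives). Repeat until
no nonterminal has two alternatives with a common prefix.

Round 1: B has alternatives sharing prefix 'S S id'. Introduce B': B → S S id B'
  Add: B' → id
  Add: B' → ε
  Add: B' → S

No remaining common prefixes — done.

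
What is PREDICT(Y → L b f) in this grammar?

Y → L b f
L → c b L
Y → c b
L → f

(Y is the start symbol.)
PREDICT(Y → L b f) = (FIRST(RHS) \ {ε}) ∪ (FOLLOW(Y) if ε ∈ FIRST(RHS), i.e. RHS ⇒* ε)
FIRST(L) = { 'c', 'f' }
FIRST(L b f) = { 'c', 'f' }
ε ∉ FIRST(L b f), so FOLLOW(Y) is not added.
PREDICT(Y → L b f) = { 'c', 'f' }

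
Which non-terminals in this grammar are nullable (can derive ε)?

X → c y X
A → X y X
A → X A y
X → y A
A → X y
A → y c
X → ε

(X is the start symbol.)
ε-productions: X → ε
So X is immediately nullable.
No further non-terminal can be added: every production for the remaining non-terminals contains a terminal or a non-nullable non-terminal.
Nullable = { 'X' }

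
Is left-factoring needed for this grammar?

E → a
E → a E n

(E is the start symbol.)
Yes, E has productions with common prefix 'a'

Left-factoring is needed when two productions for the same non-terminal
share a common prefix on the right-hand side.

Productions for E:
  E → a
  E → a E n

Found common prefix 'a' in productions for E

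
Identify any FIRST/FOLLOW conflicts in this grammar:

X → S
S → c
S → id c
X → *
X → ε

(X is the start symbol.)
Nullable non-terminals: X.
FIRST sets used below: FIRST(S) = { 'c', 'id' }

X: nullable alternative(s) X → ε; FOLLOW(X) = { $ }
  X → S: FIRST \ {ε} = { 'c', 'id' } — disjoint from FOLLOW(X)
  X → *: FIRST \ {ε} = { '*' } — disjoint from FOLLOW(X)
  X → ε: FIRST \ {ε} = { } — this is the only nullable alternative, skip

S has no nullable alternative, so no FIRST/FOLLOW check is needed there.

No FIRST/FOLLOW conflicts found.

Answer: No FIRST/FOLLOW conflicts.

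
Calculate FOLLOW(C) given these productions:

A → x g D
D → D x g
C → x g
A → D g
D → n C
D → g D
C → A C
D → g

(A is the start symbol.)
In D → n C: C is at the end, add FOLLOW(D)
In C → A C: C is at the end; this adds FOLLOW(C) to itself — nothing new

The FOLLOW sets referred to above (computed the same way, to a fixed point):
  FOLLOW(D) = { $, 'g', 'n', 'x' }

Taking the union: FOLLOW(C) = { $, 'g', 'n', 'x' }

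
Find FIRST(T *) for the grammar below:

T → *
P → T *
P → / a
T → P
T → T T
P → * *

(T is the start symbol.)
FIRST sets of the non-terminals involved (from the grammar, by fixed-point iteration):
  FIRST(T) = { '*', '/' }

To compute FIRST(T *), process the symbols left to right:
Symbol T is a non-terminal. Add FIRST(T) \ {ε} = { '*', '/' }
T is not nullable (ε ∉ FIRST(T)), so stop here.
FIRST(T *) = { '*', '/' }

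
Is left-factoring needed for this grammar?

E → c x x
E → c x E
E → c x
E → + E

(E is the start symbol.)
Left-factoring is needed when two productions for the same non-terminal
share a common prefix on the right-hand side.

Productions for E:
  E → c x x
  E → c x E
  E → c x
  E → + E

Found common prefix 'c x' in productions for E

Answer: Yes, E has productions with common prefix 'c x'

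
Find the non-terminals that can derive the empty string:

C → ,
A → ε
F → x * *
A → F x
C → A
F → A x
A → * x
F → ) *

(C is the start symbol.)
A non-terminal is nullable if it can derive ε (the empty string): either it has an ε-production, or it has a production whose right-hand side consists entirely of nullable non-terminals.

ε-productions: A → ε
So A is immediately nullable.
C → A: every symbol on the right is nullable, so C is nullable too.
No further non-terminal can be added: every production for the remaining non-terminals contains a terminal or a non-nullable non-terminal.
Nullable = { 'A', 'C' }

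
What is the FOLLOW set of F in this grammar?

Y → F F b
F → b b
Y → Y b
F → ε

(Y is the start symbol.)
{ 'b' }

To compute FOLLOW(F), find every occurrence of F on a right-hand side N → α F β: add FIRST(β) \ {ε}, and if β is empty or nullable also add FOLLOW(N). Iterate to a fixed point.

In Y → F F b: F is followed by F b, add FIRST(F b) \ {ε} = { 'b' }
In Y → F F b: F is followed by b, add FIRST(b) \ {ε} = { 'b' }

Taking the union: FOLLOW(F) = { 'b' }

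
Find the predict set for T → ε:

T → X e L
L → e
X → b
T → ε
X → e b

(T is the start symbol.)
{ $ }

PREDICT(T → ε) = (FIRST(RHS) \ {ε}) ∪ (FOLLOW(T) if ε ∈ FIRST(RHS), i.e. RHS ⇒* ε)
The right-hand side is ε (FIRST(ε) = { ε }), so the predict set is FOLLOW(T) = { $ }
PREDICT(T → ε) = { $ }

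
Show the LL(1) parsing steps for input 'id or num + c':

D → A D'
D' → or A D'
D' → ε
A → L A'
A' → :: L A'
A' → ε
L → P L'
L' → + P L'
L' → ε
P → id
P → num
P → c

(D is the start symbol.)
LL(1) parsing maintains a stack (initially the start symbol over $) and the input. At each step: if the stack top is a terminal, match it against the current input token; if it is a non-terminal N, replace it with the RHS of M[N, lookahead] (the unique production whose predict set contains the lookahead).

Stack is shown with the top on the left.

Stack           Input            Action
---------------------------------------
D $             id or num + c $  output D → A D'
A D' $          id or num + c $  output A → L A'
L A' D' $       id or num + c $  output L → P L'
P L' A' D' $    id or num + c $  output P → id
id L' A' D' $   id or num + c $  match 'id'
L' A' D' $      or num + c $     output L' → ε
A' D' $         or num + c $     output A' → ε
D' $            or num + c $     output D' → or A D'
or A D' $       or num + c $     match 'or'
A D' $          num + c $        output A → L A'
L A' D' $       num + c $        output L → P L'
P L' A' D' $    num + c $        output P → num
num L' A' D' $  num + c $        match 'num'
L' A' D' $      + c $            output L' → + P L'
+ P L' A' D' $  + c $            match '+'
P L' A' D' $    c $              output P → c
c L' A' D' $    c $              match 'c'
L' A' D' $      $                output L' → ε
A' D' $         $                output A' → ε
D' $            $                output D' → ε
$               $                accept

The string is accepted.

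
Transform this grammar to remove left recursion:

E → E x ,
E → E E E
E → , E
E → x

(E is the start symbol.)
E is directly left-recursive. The standard transformation for
  A → A α₁ | ... | A α_m | β₁ | ... | β_n
is
  A  → β₁ A' | ... | β_n A'
  A' → α₁ A' | ... | α_m A' | ε

E → , E becomes E → , E E'
E → x becomes E → x E'
E → E x , becomes E' → x , E'
E → E E E becomes E' → E E E'
Add E' → ε

Resulting grammar:
E → , E E'
E → x E'
E' → x , E'
E' → E E E'
E' → ε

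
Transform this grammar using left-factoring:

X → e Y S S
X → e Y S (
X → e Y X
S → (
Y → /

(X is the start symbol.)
X → e Y X'
X' → S X''
X'' → S
X'' → (
X' → X
S → (
Y → /

Left-factoring transforms A → αβ₁ | αβ₂ into A → αA' and A' → β₁ | β₂
(α is the longest common prefix among the alternatives). Repeat until
no nonterminal has two alternatives with a common prefix.

Round 1: X has alternatives sharing prefix 'e Y'. Introduce X': X → e Y X'
  Add: X' → S S
  Add: X' → S (
  Add: X' → X

Round 2: X' has alternatives sharing prefix 'S'. Introduce X'': X' → S X''
  Add: X'' → S
  Add: X'' → (

No remaining common prefixes — done.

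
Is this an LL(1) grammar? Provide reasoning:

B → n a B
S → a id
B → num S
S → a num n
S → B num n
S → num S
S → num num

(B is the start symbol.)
Relevant sets:
  FIRST(B) = { 'n', 'num' }

For B:
  PREDICT(B → n a B) = { 'n' }
  PREDICT(B → num S) = { 'num' }
For S:
  PREDICT(S → a id) = { 'a' }
  PREDICT(S → a num n) = { 'a' }
  PREDICT(S → B num n) = { 'n', 'num' }
  PREDICT(S → num S) = { 'num' }
  PREDICT(S → num num) = { 'num' }

Conflict found: Predict set conflict for S: { 'a' }
The grammar is NOT LL(1).

Answer: No. Predict set conflict for S: { 'a' }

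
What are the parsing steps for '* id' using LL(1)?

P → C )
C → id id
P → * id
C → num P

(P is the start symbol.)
Stack is shown with the top on the left.

Stack   Input   Action
----------------------
P $     * id $  output P → * id
* id $  * id $  match '*'
id $    id $    match 'id'
$       $       accept

The string is accepted.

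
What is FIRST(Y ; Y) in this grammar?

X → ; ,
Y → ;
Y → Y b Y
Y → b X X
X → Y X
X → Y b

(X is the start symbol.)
FIRST sets of the non-terminals involved (from the grammar, by fixed-point iteration):
  FIRST(Y) = { ';', 'b' }

To compute FIRST(Y ; Y), process the symbols left to right:
Symbol Y is a non-terminal. Add FIRST(Y) \ {ε} = { ';', 'b' }
Y is not nullable (ε ∉ FIRST(Y)), so stop here.
FIRST(Y ; Y) = { ';', 'b' }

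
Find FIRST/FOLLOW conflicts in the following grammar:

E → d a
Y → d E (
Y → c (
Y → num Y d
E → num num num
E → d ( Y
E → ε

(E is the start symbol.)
Nullable non-terminals: E.

E: nullable alternative(s) E → ε; FOLLOW(E) = { $, '(' }
  E → d a: FIRST \ {ε} = { 'd' } — disjoint from FOLLOW(E)
  E → num num num: FIRST \ {ε} = { 'num' } — disjoint from FOLLOW(E)
  E → d ( Y: FIRST \ {ε} = { 'd' } — disjoint from FOLLOW(E)
  E → ε: FIRST \ {ε} = { } — this is the only nullable alternative, skip

Y has no nullable alternative, so no FIRST/FOLLOW check is needed there.

No FIRST/FOLLOW conflicts found.

Answer: No FIRST/FOLLOW conflicts.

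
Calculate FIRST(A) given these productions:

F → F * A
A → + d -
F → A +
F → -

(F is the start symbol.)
To compute FIRST(A), examine every production with A on the left-hand side, reading each right-hand side left to right until a non-nullable symbol is reached.

From A → + d -:
  - '+' is a terminal: add '+' and stop

Collecting: FIRST(A) = { '+' }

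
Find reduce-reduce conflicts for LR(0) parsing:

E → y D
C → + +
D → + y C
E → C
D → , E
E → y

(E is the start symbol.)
No reduce-reduce conflicts

A reduce-reduce conflict occurs when an LR(0) state has two complete items [A → α .] and [B → β .] — both call for a reduction, and with no lookahead the parser cannot choose between them.

Augment with E' → E and build the canonical LR(0) collection (I0 = CLOSURE({[E' → . E]}), then GOTO on every symbol after a dot until no new states appear). It has 12 states:
  I0: { [C → . + +], [E → . C], [E → . y D], [E → . y], [E' → . E] }  — shift
  I1: { [C → + . +] }  — shift
  I2: { [E → C .] }  — reduce
  I3: { [E' → E .] }  — accept
  I4: { [D → . + y C], [D → . , E], [E → y . D], [E → y .] }  — shift, reduce
  I5: { [D → + . y C] }  — shift
  I6: { [C → . + +], [D → , . E], [E → . C], [E → . y D], [E → . y] }  — shift
  I7: { [E → y D .] }  — reduce
  I8: { [D → , E .] }  — reduce
  I9: { [C → . + +], [D → + y . C] }  — shift
  I10: { [D → + y C .] }  — reduce
  I11: { [C → + + .] }  — reduce

No state contains more than one complete item.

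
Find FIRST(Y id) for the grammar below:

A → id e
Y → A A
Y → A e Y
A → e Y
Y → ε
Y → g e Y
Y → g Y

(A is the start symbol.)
FIRST sets of the non-terminals involved (from the grammar, by fixed-point iteration):
  FIRST(Y) = { 'e', 'g', 'id', ε }

To compute FIRST(Y id), process the symbols left to right:
Symbol Y is a non-terminal. Add FIRST(Y) \ {ε} = { 'e', 'g', 'id' }
Y is nullable (ε ∈ FIRST(Y)), continue to the next symbol.
Symbol id is a terminal. Add 'id' and stop.
FIRST(Y id) = { 'e', 'g', 'id' }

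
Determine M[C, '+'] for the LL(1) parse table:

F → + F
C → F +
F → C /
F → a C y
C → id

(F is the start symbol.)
C → F +

To find M[C, '+'], we find productions for C where '+' is in the predict set (PREDICT(N → α) = (FIRST(α) \ {ε}) ∪ (FOLLOW(N) if α ⇒* ε)).

Relevant sets:
  FIRST(F) = { '+', 'a', 'id' }

C → F +: PREDICT = { '+', 'a', 'id' }
  '+' is in predict set, so this production goes in M[C, '+']
C → id: PREDICT = { 'id' }

M[C, '+'] = C → F +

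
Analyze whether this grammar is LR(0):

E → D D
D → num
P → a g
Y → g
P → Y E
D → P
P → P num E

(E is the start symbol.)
A grammar is LR(0) if no state in the canonical LR(0) collection has:
  - both a shift item (dot before a terminal) and a complete item (shift-reduce conflict), or
  - two or more complete items (reduce-reduce conflict; the accept item [E' → E .] counts as a complete item here).

Augment with E' → E and build the canonical LR(0) collection (I0 = CLOSURE({[E' → . E]}), then GOTO on every symbol after a dot until no new states appear). It has 13 states:
  I0: { [D → . P], [D → . num], [E → . D D], [E' → . E], [P → . P num E], [P → . Y E], [P → . a g], [Y → . g] }  — shift
  I1: { [D → . P], [D → . num], [E → D . D], [P → . P num E], [P → . Y E], [P → . a g], [Y → . g] }  — shift
  I2: { [E' → E .] }  — accept
  I3: { [D → P .], [P → P . num E] }  — shift, reduce
  I4: { [D → . P], [D → . num], [E → . D D], [P → . P num E], [P → . Y E], [P → . a g], [P → Y . E], [Y → . g] }  — shift
  I5: { [P → a . g] }  — shift
  I6: { [Y → g .] }  — reduce
  I7: { [D → num .] }  — reduce
  I8: { [P → a g .] }  — reduce
  I9: { [P → Y E .] }  — reduce
  I10: { [D → . P], [D → . num], [E → . D D], [P → . P num E], [P → . Y E], [P → . a g], [P → P num . E], [Y → . g] }  — shift
  I11: { [P → P num E .] }  — reduce
  I12: { [E → D D .] }  — reduce

Conflict in state I3:
  Shift-reduce conflict between [D → P .] and [P → P . num E]
So the grammar is NOT LR(0).

Answer: No. Shift-reduce conflict between [D → P .] and [P → P . num E]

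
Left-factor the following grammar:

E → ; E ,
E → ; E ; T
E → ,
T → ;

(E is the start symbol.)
Left-factoring transforms A → αβ₁ | αβ₂ into A → αA' and A' → β₁ | β₂
(α is the longest common prefix among the alternatives). Repeat until
no nonterminal has two alternatives with a common prefix.

Round 1: E has alternatives sharing prefix '; E'. Introduce E': E → ; E E'
  Add: E' → ,
  Add: E' → ; T

No remaining common prefixes — done.

Resulting grammar:
E → ; E E'
E' → ,
E' → ; T
E → ,
T → ;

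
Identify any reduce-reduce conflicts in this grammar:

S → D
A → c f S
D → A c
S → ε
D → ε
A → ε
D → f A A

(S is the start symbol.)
Augment with S' → S and build the canonical LR(0) collection (I0 = CLOSURE({[S' → . S]}), then GOTO on every symbol after a dot until no new states appear). It has 11 states:
  I0: { [A → . c f S], [A → .], [D → . A c], [D → . f A A], [D → .], [S → . D], [S → .], [S' → . S] }  — shift, 3 reduces
  I1: { [D → A . c] }  — shift
  I2: { [S → D .] }  — reduce
  I3: { [S' → S .] }  — accept
  I4: { [A → c . f S] }  — shift
  I5: { [A → . c f S], [A → .], [D → f . A A] }  — shift, reduce
  I6: { [A → . c f S], [A → .], [D → f A . A] }  — shift, reduce
  I7: { [D → f A A .] }  — reduce
  I8: { [A → . c f S], [A → .], [A → c f . S], [D → . A c], [D → . f A A], [D → .], [S → . D], [S → .] }  — shift, 3 reduces
  I9: { [A → c f S .] }  — reduce
  I10: { [D → A c .] }  — reduce

I0 contains complete items [A → .], [D → .], [S → .] — reduce-reduce conflict.
I8 contains complete items [A → .], [D → .], [S → .] — reduce-reduce conflict.

Answer: Yes — I0: [A → .] vs [D → .]; I8: [A → .] vs [D → .]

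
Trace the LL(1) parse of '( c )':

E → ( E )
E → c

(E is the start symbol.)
Stack is shown with the top on the left.

Stack    Input    Action
------------------------
E $      ( c ) $  output E → ( E )
( E ) $  ( c ) $  match '('
E ) $    c ) $    output E → c
c ) $    c ) $    match 'c'
) $      ) $      match ')'
$        $        accept

The string is accepted.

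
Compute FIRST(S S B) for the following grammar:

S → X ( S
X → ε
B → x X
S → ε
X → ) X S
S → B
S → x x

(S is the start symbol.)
{ '(', ')', 'x' }

FIRST sets of the non-terminals involved (from the grammar, by fixed-point iteration):
  FIRST(S) = { '(', ')', 'x', ε }
  FIRST(B) = { 'x' }

To compute FIRST(S S B), process the symbols left to right:
Symbol S is a non-terminal. Add FIRST(S) \ {ε} = { '(', ')', 'x' }
S is nullable (ε ∈ FIRST(S)), continue to the next symbol.
Symbol S is a non-terminal. Add FIRST(S) \ {ε} = { '(', ')', 'x' }
S is nullable (ε ∈ FIRST(S)), continue to the next symbol.
Symbol B is a non-terminal. Add FIRST(B) \ {ε} = { 'x' }
B is not nullable (ε ∉ FIRST(B)), so stop here.
FIRST(S S B) = { '(', ')', 'x' }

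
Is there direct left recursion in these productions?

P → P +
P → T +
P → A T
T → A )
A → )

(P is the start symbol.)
Direct left recursion occurs when N → N α for some non-terminal N (the right-hand side begins with the left-hand side itself).

P → P +: LEFT RECURSIVE (starts with P)
P → T +: starts with T
P → A T: starts with A
T → A ): starts with A
A → ): starts with ')'

The grammar has direct left recursion on: P.

Answer: Yes, P is left-recursive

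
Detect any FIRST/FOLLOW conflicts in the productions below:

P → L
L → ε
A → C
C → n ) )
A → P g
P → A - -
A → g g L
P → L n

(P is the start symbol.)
Yes. P → A '-' '-' with FOLLOW(P) on { 'g' }

Nullable non-terminals: L, P.
FIRST sets used below: FIRST(L) = { ε }, FIRST(A) = { 'g', 'n' }
L has a nullable alternative but only one production, so nothing to check.

P: nullable alternative(s) P → L; FOLLOW(P) = { $, 'g' }
  P → L: FIRST \ {ε} = { } — this is the only nullable alternative, skip
  P → A - -: FIRST \ {ε} = { 'g', 'n' } — overlaps FOLLOW(P) on { 'g' }: CONFLICT
  P → L n: FIRST \ {ε} = { 'n' } — disjoint from FOLLOW(P)

A, C have no nullable alternative, so no FIRST/FOLLOW check is needed there.

So the grammar has 1 FIRST/FOLLOW conflict (marked CONFLICT above).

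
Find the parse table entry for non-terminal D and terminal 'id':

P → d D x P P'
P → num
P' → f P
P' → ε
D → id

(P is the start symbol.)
To find M[D, 'id'], we find productions for D where 'id' is in the predict set (PREDICT(N → α) = (FIRST(α) \ {ε}) ∪ (FOLLOW(N) if α ⇒* ε)).

D → id: PREDICT = { 'id' }
  'id' is in predict set, so this production goes in M[D, 'id']

M[D, 'id'] = D → id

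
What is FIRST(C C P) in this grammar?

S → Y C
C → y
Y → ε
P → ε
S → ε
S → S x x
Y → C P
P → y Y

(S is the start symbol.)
{ 'y' }

FIRST sets of the non-terminals involved (from the grammar, by fixed-point iteration):
  FIRST(C) = { 'y' }

To compute FIRST(C C P), process the symbols left to right:
Symbol C is a non-terminal. Add FIRST(C) \ {ε} = { 'y' }
C is not nullable (ε ∉ FIRST(C)), so stop here.
FIRST(C C P) = { 'y' }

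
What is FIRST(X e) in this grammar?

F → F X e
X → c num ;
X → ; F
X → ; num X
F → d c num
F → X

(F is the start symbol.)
{ ';', 'c' }

FIRST sets of the non-terminals involved (from the grammar, by fixed-point iteration):
  FIRST(X) = { ';', 'c' }

To compute FIRST(X e), process the symbols left to right:
Symbol X is a non-terminal. Add FIRST(X) \ {ε} = { ';', 'c' }
X is not nullable (ε ∉ FIRST(X)), so stop here.
FIRST(X e) = { ';', 'c' }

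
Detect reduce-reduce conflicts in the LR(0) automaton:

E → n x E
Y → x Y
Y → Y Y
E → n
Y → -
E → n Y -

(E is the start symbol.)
Augment with E' → E and build the canonical LR(0) collection (I0 = CLOSURE({[E' → . E]}), then GOTO on every symbol after a dot until no new states appear). It has 11 states:
  I0: { [E → . n Y -], [E → . n x E], [E → . n], [E' → . E] }  — shift
  I1: { [E' → E .] }  — accept
  I2: { [E → n . Y -], [E → n . x E], [E → n .], [Y → . -], [Y → . Y Y], [Y → . x Y] }  — shift, reduce
  I3: { [Y → - .] }  — reduce
  I4: { [E → n Y . -], [Y → . -], [Y → . Y Y], [Y → . x Y], [Y → Y . Y] }  — shift
  I5: { [E → . n Y -], [E → . n x E], [E → . n], [E → n x . E], [Y → . -], [Y → . Y Y], [Y → . x Y], [Y → x . Y] }  — shift
  I6: { [E → n x E .] }  — reduce
  I7: { [Y → . -], [Y → . Y Y], [Y → . x Y], [Y → Y . Y], [Y → x Y .] }  — shift, reduce
  I8: { [Y → . -], [Y → . Y Y], [Y → . x Y], [Y → x . Y] }  — shift
  I9: { [Y → . -], [Y → . Y Y], [Y → . x Y], [Y → Y . Y], [Y → Y Y .] }  — shift, reduce
  I10: { [E → n Y - .], [Y → - .] }  — 2 reduces

I10 contains complete items [E → n Y - .], [Y → - .] — reduce-reduce conflict.

Answer: Yes — I10: [E → n Y - .] vs [Y → - .]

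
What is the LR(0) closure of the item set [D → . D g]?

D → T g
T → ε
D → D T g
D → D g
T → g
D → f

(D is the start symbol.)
To compute CLOSURE, for each item [A → α.Bβ] where B is a non-terminal, add [B → .γ] for all productions B → γ; repeat for the newly added items until nothing changes.

Start with: [D → . D g]
  [D → . D g] has the dot before D: add [D → . T g], [D → . D T g], [D → . f]
  [D → . T g] has the dot before T: add [T → .], [T → . g]
No further items can be added.

CLOSURE = { [D → . D T g], [D → . D g], [D → . T g], [D → . f], [T → . g], [T → .] }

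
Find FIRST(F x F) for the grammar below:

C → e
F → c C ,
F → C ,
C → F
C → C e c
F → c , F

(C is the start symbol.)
{ 'c', 'e' }

FIRST sets of the non-terminals involved (from the grammar, by fixed-point iteration):
  FIRST(F) = { 'c', 'e' }

To compute FIRST(F x F), process the symbols left to right:
Symbol F is a non-terminal. Add FIRST(F) \ {ε} = { 'c', 'e' }
F is not nullable (ε ∉ FIRST(F)), so stop here.
FIRST(F x F) = { 'c', 'e' }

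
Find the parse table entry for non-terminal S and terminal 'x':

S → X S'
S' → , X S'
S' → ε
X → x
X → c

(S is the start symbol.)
To find M[S, 'x'], we find productions for S where 'x' is in the predict set (PREDICT(N → α) = (FIRST(α) \ {ε}) ∪ (FOLLOW(N) if α ⇒* ε)).

Relevant sets:
  FIRST(X) = { 'c', 'x' }

S → X S': PREDICT = { 'c', 'x' }
  'x' is in predict set, so this production goes in M[S, 'x']

M[S, 'x'] = S → X S'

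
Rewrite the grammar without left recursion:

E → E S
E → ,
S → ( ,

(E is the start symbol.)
E → , E'
E' → S E'
E' → ε
S → ( ,

E is directly left-recursive. The standard transformation for
  A → A α₁ | ... | A α_m | β₁ | ... | β_n
is
  A  → β₁ A' | ... | β_n A'
  A' → α₁ A' | ... | α_m A' | ε

E → , becomes E → , E'
E → E S becomes E' → S E'
Add E' → ε

Productions for other non-terminals are unchanged:
  S → ( ,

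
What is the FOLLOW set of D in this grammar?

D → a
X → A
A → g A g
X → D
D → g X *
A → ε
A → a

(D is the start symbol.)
To compute FOLLOW(D), find every occurrence of D on a right-hand side N → α D β: add FIRST(β) \ {ε}, and if β is empty or nullable also add FOLLOW(N). Iterate to a fixed point.

D is the start symbol, so $ ∈ FOLLOW(D).
In X → D: D is at the end, add FOLLOW(X)

The FOLLOW sets referred to above (computed the same way, to a fixed point):
  FOLLOW(X) = { '*' }

Taking the union: FOLLOW(D) = { $, '*' }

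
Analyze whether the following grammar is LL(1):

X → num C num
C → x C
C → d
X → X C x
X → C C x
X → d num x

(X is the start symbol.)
No. Predict set conflict for X: { 'num' }

A grammar is LL(1) if for each non-terminal N with multiple productions, the predict sets of those productions are pairwise disjoint, where PREDICT(N → α) = (FIRST(α) \ {ε}) ∪ (FOLLOW(N) if α ⇒* ε).

Relevant sets:
  FIRST(X) = { 'd', 'num', 'x' }
  FIRST(C) = { 'd', 'x' }

For X:
  PREDICT(X → num C num) = { 'num' }
  PREDICT(X → X C x) = { 'd', 'num', 'x' }
  PREDICT(X → C C x) = { 'd', 'x' }
  PREDICT(X → d num x) = { 'd' }
For C:
  PREDICT(C → x C) = { 'x' }
  PREDICT(C → d) = { 'd' }

Conflict found: Predict set conflict for X: { 'num' }
The grammar is NOT LL(1).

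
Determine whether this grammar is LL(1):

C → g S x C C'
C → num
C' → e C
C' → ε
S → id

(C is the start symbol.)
A grammar is LL(1) if for each non-terminal N with multiple productions, the predict sets of those productions are pairwise disjoint, where PREDICT(N → α) = (FIRST(α) \ {ε}) ∪ (FOLLOW(N) if α ⇒* ε).

Relevant sets:
  FOLLOW(C') = { $, 'e' }

For C:
  PREDICT(C → g S x C C') = { 'g' }
  PREDICT(C → num) = { 'num' }
For C':
  PREDICT(C' → e C) = { 'e' }
  PREDICT(C' → ε) = { $, 'e' }
S has a single production, so nothing to check there.

Conflict found: Predict set conflict for C': { 'e' }
The grammar is NOT LL(1).

Answer: No. Predict set conflict for C': { 'e' }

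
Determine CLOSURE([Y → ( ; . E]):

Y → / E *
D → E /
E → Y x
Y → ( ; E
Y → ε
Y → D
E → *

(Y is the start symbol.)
To compute CLOSURE, for each item [A → α.Bβ] where B is a non-terminal, add [B → .γ] for all productions B → γ; repeat for the newly added items until nothing changes.

Start with: [Y → ( ; . E]
  [Y → ( ; . E] has the dot before E: add [E → . Y x], [E → . *]
  [E → . Y x] has the dot before Y: add [Y → . / E *], [Y → . ( ; E], [Y → .], [Y → . D]
  [Y → . D] has the dot before D: add [D → . E /]
No further items can be added.

CLOSURE = { [D → . E /], [E → . *], [E → . Y x], [Y → ( ; . E], [Y → . ( ; E], [Y → . / E *], [Y → . D], [Y → .] }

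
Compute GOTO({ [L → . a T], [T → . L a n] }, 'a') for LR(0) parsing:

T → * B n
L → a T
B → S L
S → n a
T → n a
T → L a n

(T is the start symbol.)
{ [L → . a T], [L → a . T], [T → . * B n], [T → . L a n], [T → . n a] }

GOTO(I, 'a') = CLOSURE({ [A → αX.β] : [A → α.Xβ] ∈ I, X = 'a' })

Items with dot before 'a', with the dot advanced:
  [L → . a T] → [L → a . T]
Closure of the advanced items:
  [L → a . T] has the dot before T: add [T → . * B n], [T → . n a], [T → . L a n]
  [T → . L a n] has the dot before L: add [L → . a T]

GOTO = { [L → . a T], [L → a . T], [T → . * B n], [T → . L a n], [T → . n a] }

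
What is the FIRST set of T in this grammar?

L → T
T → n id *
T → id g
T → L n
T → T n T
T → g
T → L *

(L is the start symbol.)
To compute FIRST(T), examine every production with T on the left-hand side, reading each right-hand side left to right until a non-nullable symbol is reached.

FIRST sets of the other non-terminals involved (by the same procedure, iterated to a fixed point):
  FIRST(L) = { 'g', 'id', 'n' }

From T → n id *:
  - n is a terminal: add 'n' and stop
From T → id g:
  - id is a terminal: add 'id' and stop
From T → L n:
  - L is a non-terminal: add FIRST(L) \ {ε} = { 'g', 'id', 'n' }
    L is not nullable, so stop
From T → T n T:
  - T is the symbol being defined: contributes nothing new
    T is not nullable, so stop
From T → g:
  - g is a terminal: add 'g' and stop
From T → L *:
  - L is a non-terminal: add FIRST(L) \ {ε} = { 'g', 'id', 'n' }
    L is not nullable, so stop

Collecting: FIRST(T) = { 'g', 'id', 'n' }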